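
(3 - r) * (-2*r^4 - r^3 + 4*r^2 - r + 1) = 2*r^5 - 5*r^4 - 7*r^3 + 13*r^2 - 4*r + 3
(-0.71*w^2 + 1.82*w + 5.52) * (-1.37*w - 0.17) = 0.9727*w^3 - 2.3727*w^2 - 7.8718*w - 0.9384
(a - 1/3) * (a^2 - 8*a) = a^3 - 25*a^2/3 + 8*a/3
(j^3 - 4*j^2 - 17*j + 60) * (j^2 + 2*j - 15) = j^5 - 2*j^4 - 40*j^3 + 86*j^2 + 375*j - 900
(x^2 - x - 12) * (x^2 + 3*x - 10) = x^4 + 2*x^3 - 25*x^2 - 26*x + 120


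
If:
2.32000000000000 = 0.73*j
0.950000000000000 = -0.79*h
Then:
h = -1.20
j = 3.18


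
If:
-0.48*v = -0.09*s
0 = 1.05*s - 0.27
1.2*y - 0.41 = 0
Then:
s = 0.26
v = 0.05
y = 0.34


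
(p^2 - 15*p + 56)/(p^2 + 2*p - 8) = (p^2 - 15*p + 56)/(p^2 + 2*p - 8)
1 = 1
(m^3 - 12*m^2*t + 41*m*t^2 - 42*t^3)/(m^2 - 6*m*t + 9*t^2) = (-m^2 + 9*m*t - 14*t^2)/(-m + 3*t)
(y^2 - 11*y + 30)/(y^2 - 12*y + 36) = (y - 5)/(y - 6)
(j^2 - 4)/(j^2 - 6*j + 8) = (j + 2)/(j - 4)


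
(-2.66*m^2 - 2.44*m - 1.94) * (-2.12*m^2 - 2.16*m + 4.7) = 5.6392*m^4 + 10.9184*m^3 - 3.1188*m^2 - 7.2776*m - 9.118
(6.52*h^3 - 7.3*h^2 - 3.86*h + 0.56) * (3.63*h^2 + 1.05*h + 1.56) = 23.6676*h^5 - 19.653*h^4 - 11.5056*h^3 - 13.4082*h^2 - 5.4336*h + 0.8736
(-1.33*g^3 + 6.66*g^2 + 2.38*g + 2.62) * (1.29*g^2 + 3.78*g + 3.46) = -1.7157*g^5 + 3.564*g^4 + 23.6432*g^3 + 35.4198*g^2 + 18.1384*g + 9.0652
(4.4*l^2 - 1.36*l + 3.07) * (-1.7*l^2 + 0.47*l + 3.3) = -7.48*l^4 + 4.38*l^3 + 8.6618*l^2 - 3.0451*l + 10.131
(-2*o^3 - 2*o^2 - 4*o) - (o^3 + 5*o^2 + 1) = -3*o^3 - 7*o^2 - 4*o - 1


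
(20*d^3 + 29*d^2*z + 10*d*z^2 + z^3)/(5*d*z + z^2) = 4*d^2/z + 5*d + z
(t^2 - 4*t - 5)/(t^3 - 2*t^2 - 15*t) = (t + 1)/(t*(t + 3))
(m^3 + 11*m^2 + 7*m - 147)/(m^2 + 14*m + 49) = m - 3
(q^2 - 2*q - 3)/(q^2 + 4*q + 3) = (q - 3)/(q + 3)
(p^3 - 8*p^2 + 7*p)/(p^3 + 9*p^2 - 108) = p*(p^2 - 8*p + 7)/(p^3 + 9*p^2 - 108)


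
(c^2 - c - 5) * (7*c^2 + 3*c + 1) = 7*c^4 - 4*c^3 - 37*c^2 - 16*c - 5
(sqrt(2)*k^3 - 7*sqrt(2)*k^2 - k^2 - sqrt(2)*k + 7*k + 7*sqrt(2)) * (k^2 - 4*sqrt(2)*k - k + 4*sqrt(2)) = sqrt(2)*k^5 - 8*sqrt(2)*k^4 - 9*k^4 + 10*sqrt(2)*k^3 + 72*k^3 - 55*k^2 - 24*sqrt(2)*k^2 - 64*k + 21*sqrt(2)*k + 56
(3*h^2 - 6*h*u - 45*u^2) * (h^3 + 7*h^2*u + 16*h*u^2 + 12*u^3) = 3*h^5 + 15*h^4*u - 39*h^3*u^2 - 375*h^2*u^3 - 792*h*u^4 - 540*u^5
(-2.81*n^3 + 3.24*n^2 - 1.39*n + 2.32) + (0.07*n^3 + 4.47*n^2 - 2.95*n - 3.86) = -2.74*n^3 + 7.71*n^2 - 4.34*n - 1.54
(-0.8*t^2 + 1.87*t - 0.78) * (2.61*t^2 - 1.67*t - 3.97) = -2.088*t^4 + 6.2167*t^3 - 1.9827*t^2 - 6.1213*t + 3.0966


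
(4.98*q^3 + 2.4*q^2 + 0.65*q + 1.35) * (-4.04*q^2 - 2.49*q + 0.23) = -20.1192*q^5 - 22.0962*q^4 - 7.4566*q^3 - 6.5205*q^2 - 3.212*q + 0.3105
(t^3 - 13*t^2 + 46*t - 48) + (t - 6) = t^3 - 13*t^2 + 47*t - 54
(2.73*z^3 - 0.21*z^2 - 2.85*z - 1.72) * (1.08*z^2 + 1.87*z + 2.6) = 2.9484*z^5 + 4.8783*z^4 + 3.6273*z^3 - 7.7331*z^2 - 10.6264*z - 4.472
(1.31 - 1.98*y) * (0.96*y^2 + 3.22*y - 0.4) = -1.9008*y^3 - 5.118*y^2 + 5.0102*y - 0.524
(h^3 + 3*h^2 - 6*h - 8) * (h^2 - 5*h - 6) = h^5 - 2*h^4 - 27*h^3 + 4*h^2 + 76*h + 48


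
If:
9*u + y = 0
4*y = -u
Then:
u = 0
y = 0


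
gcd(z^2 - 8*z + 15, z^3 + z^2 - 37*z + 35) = z - 5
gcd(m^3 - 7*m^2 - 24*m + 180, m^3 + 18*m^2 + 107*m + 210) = m + 5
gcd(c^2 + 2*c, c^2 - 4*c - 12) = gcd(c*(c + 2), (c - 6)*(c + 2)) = c + 2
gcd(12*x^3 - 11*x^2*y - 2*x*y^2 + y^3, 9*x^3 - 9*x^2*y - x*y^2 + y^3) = 3*x^2 - 2*x*y - y^2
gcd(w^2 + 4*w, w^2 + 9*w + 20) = w + 4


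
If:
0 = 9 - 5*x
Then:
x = 9/5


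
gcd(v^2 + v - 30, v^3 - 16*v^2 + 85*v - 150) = v - 5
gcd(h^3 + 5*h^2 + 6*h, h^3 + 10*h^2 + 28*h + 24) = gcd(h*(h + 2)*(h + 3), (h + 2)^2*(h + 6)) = h + 2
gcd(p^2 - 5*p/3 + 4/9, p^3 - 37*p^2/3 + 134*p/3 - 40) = p - 4/3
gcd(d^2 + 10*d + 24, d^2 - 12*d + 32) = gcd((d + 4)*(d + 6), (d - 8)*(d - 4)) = 1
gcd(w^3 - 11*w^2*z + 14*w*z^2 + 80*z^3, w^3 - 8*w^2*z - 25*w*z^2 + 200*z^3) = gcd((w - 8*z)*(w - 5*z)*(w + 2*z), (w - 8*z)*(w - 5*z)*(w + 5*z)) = w^2 - 13*w*z + 40*z^2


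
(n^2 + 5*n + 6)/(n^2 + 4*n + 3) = (n + 2)/(n + 1)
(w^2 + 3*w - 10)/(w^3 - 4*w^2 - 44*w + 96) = (w + 5)/(w^2 - 2*w - 48)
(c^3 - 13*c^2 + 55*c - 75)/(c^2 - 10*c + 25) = c - 3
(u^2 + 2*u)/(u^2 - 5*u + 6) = u*(u + 2)/(u^2 - 5*u + 6)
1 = 1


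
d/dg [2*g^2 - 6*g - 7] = 4*g - 6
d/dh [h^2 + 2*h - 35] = 2*h + 2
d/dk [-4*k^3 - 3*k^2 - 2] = 6*k*(-2*k - 1)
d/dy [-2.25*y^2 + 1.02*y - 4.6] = 1.02 - 4.5*y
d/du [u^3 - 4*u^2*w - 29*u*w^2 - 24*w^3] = 3*u^2 - 8*u*w - 29*w^2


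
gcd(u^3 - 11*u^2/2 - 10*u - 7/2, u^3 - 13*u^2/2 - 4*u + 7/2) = u^2 - 6*u - 7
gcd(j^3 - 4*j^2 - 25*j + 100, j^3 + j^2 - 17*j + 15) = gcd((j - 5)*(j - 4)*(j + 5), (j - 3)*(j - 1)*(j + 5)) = j + 5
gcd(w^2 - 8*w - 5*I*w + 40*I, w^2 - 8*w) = w - 8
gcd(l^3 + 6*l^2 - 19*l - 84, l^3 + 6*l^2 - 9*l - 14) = l + 7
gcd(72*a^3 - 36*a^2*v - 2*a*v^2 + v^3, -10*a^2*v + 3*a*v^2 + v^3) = -2*a + v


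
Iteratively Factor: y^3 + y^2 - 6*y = (y - 2)*(y^2 + 3*y) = (y - 2)*(y + 3)*(y)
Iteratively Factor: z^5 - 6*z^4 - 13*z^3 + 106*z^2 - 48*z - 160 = (z - 2)*(z^4 - 4*z^3 - 21*z^2 + 64*z + 80) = (z - 2)*(z + 4)*(z^3 - 8*z^2 + 11*z + 20) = (z - 2)*(z + 1)*(z + 4)*(z^2 - 9*z + 20) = (z - 5)*(z - 2)*(z + 1)*(z + 4)*(z - 4)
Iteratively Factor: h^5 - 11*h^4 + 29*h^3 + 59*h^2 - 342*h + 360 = (h - 5)*(h^4 - 6*h^3 - h^2 + 54*h - 72) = (h - 5)*(h - 3)*(h^3 - 3*h^2 - 10*h + 24) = (h - 5)*(h - 3)*(h + 3)*(h^2 - 6*h + 8) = (h - 5)*(h - 4)*(h - 3)*(h + 3)*(h - 2)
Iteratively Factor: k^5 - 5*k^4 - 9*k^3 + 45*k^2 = (k - 5)*(k^4 - 9*k^2) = k*(k - 5)*(k^3 - 9*k) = k*(k - 5)*(k - 3)*(k^2 + 3*k) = k^2*(k - 5)*(k - 3)*(k + 3)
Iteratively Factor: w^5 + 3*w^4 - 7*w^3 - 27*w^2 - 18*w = (w + 2)*(w^4 + w^3 - 9*w^2 - 9*w) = (w + 2)*(w + 3)*(w^3 - 2*w^2 - 3*w) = w*(w + 2)*(w + 3)*(w^2 - 2*w - 3) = w*(w + 1)*(w + 2)*(w + 3)*(w - 3)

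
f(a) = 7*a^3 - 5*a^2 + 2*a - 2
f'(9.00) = 1613.00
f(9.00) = 4714.00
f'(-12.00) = 3146.00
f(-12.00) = -12842.00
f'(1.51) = 34.78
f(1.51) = 13.72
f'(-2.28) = 133.97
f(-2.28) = -115.52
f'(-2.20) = 125.64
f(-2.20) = -105.14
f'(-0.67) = 18.13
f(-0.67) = -7.69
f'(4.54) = 389.44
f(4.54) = 559.06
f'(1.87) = 56.73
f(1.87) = 30.03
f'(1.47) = 32.68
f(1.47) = 12.37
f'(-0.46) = 11.04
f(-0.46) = -4.66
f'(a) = 21*a^2 - 10*a + 2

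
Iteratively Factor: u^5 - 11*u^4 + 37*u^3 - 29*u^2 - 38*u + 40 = (u - 5)*(u^4 - 6*u^3 + 7*u^2 + 6*u - 8) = (u - 5)*(u - 2)*(u^3 - 4*u^2 - u + 4) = (u - 5)*(u - 4)*(u - 2)*(u^2 - 1) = (u - 5)*(u - 4)*(u - 2)*(u - 1)*(u + 1)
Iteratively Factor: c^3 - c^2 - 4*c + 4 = (c - 1)*(c^2 - 4) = (c - 2)*(c - 1)*(c + 2)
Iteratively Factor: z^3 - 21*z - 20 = (z + 1)*(z^2 - z - 20) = (z + 1)*(z + 4)*(z - 5)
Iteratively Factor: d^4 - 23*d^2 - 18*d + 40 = (d + 2)*(d^3 - 2*d^2 - 19*d + 20) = (d - 5)*(d + 2)*(d^2 + 3*d - 4) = (d - 5)*(d + 2)*(d + 4)*(d - 1)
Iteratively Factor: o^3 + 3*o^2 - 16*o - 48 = (o + 4)*(o^2 - o - 12) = (o - 4)*(o + 4)*(o + 3)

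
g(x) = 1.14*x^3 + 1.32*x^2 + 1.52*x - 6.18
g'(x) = 3.42*x^2 + 2.64*x + 1.52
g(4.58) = 137.99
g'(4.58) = 85.35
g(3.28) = 53.23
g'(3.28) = 46.97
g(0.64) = -4.37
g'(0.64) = 4.61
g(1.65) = 5.04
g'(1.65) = 15.19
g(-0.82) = -7.17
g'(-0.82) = 1.65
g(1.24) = -0.09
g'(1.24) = 10.05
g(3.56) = 67.39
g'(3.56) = 54.26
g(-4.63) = -98.07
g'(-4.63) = 62.61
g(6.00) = 296.70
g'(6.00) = 140.48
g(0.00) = -6.18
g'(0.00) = 1.52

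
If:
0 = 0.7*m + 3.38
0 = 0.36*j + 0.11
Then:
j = -0.31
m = -4.83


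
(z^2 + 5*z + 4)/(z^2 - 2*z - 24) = (z + 1)/(z - 6)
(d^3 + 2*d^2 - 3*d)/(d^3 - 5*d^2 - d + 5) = d*(d + 3)/(d^2 - 4*d - 5)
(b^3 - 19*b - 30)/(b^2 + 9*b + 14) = (b^2 - 2*b - 15)/(b + 7)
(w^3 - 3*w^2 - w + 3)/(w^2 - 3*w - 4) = (w^2 - 4*w + 3)/(w - 4)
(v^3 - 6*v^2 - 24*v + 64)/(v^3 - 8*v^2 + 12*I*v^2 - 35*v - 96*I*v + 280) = (v^2 + 2*v - 8)/(v^2 + 12*I*v - 35)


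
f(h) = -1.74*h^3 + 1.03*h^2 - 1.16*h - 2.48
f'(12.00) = -728.12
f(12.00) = -2874.80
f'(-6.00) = -201.44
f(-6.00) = 417.40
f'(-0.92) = -7.47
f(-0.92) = 0.81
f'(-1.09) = -9.61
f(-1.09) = 2.26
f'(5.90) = -170.71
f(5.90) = -330.83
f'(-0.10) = -1.42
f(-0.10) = -2.35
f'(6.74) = -224.41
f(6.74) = -496.26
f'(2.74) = -34.71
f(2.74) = -33.72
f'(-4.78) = -130.28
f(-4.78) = 216.63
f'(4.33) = -90.11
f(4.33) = -129.45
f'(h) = -5.22*h^2 + 2.06*h - 1.16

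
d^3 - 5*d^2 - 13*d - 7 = (d - 7)*(d + 1)^2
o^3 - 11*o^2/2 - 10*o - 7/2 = (o - 7)*(o + 1/2)*(o + 1)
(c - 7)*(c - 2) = c^2 - 9*c + 14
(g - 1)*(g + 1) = g^2 - 1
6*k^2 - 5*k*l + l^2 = (-3*k + l)*(-2*k + l)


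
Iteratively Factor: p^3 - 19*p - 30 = (p + 2)*(p^2 - 2*p - 15) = (p - 5)*(p + 2)*(p + 3)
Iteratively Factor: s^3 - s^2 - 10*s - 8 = (s - 4)*(s^2 + 3*s + 2) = (s - 4)*(s + 2)*(s + 1)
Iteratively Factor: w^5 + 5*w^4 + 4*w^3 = (w + 1)*(w^4 + 4*w^3) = (w + 1)*(w + 4)*(w^3) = w*(w + 1)*(w + 4)*(w^2) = w^2*(w + 1)*(w + 4)*(w)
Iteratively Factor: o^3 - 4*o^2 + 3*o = (o - 3)*(o^2 - o) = (o - 3)*(o - 1)*(o)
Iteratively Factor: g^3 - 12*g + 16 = (g - 2)*(g^2 + 2*g - 8) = (g - 2)^2*(g + 4)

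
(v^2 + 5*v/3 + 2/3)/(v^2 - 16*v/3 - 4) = (v + 1)/(v - 6)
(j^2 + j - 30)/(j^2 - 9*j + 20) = (j + 6)/(j - 4)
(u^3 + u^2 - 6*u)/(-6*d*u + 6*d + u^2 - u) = u*(-u^2 - u + 6)/(6*d*u - 6*d - u^2 + u)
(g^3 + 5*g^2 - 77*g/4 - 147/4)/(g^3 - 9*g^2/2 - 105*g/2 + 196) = (g + 3/2)/(g - 8)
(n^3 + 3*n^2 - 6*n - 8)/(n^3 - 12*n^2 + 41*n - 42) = (n^2 + 5*n + 4)/(n^2 - 10*n + 21)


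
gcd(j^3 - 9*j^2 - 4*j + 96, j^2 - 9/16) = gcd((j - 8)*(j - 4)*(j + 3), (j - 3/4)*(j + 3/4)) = 1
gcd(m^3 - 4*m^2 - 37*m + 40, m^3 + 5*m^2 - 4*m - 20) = m + 5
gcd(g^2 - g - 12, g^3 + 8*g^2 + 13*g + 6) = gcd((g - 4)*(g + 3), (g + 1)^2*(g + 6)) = 1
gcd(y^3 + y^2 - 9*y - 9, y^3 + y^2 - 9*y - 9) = y^3 + y^2 - 9*y - 9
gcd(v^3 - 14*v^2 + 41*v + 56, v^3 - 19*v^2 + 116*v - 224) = v^2 - 15*v + 56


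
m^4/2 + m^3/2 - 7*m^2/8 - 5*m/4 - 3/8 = (m/2 + 1/2)*(m - 3/2)*(m + 1/2)*(m + 1)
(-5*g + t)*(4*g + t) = -20*g^2 - g*t + t^2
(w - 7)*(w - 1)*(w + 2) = w^3 - 6*w^2 - 9*w + 14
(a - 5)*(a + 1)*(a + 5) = a^3 + a^2 - 25*a - 25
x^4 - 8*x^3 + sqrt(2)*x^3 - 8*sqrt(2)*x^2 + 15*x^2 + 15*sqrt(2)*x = x*(x - 5)*(x - 3)*(x + sqrt(2))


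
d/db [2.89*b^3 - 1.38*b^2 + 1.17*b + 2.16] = 8.67*b^2 - 2.76*b + 1.17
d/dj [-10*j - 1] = -10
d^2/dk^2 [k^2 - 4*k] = 2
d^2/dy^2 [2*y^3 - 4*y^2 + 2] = 12*y - 8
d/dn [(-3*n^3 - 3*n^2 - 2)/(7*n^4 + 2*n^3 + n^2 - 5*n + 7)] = (21*n^6 + 42*n^5 + 3*n^4 + 86*n^3 - 36*n^2 - 38*n - 10)/(49*n^8 + 28*n^7 + 18*n^6 - 66*n^5 + 79*n^4 + 18*n^3 + 39*n^2 - 70*n + 49)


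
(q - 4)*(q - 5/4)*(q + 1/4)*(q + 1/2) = q^4 - 9*q^3/2 + 19*q^2/16 + 99*q/32 + 5/8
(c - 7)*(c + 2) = c^2 - 5*c - 14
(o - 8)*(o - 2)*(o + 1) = o^3 - 9*o^2 + 6*o + 16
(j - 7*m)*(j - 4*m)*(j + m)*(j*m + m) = j^4*m - 10*j^3*m^2 + j^3*m + 17*j^2*m^3 - 10*j^2*m^2 + 28*j*m^4 + 17*j*m^3 + 28*m^4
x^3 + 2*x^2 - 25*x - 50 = (x - 5)*(x + 2)*(x + 5)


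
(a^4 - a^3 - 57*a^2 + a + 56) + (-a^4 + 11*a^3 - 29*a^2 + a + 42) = 10*a^3 - 86*a^2 + 2*a + 98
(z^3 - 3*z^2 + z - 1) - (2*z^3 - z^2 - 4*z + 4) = -z^3 - 2*z^2 + 5*z - 5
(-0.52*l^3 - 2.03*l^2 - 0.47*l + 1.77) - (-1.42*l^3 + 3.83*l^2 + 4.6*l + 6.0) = 0.9*l^3 - 5.86*l^2 - 5.07*l - 4.23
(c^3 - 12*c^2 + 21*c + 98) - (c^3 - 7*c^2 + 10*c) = -5*c^2 + 11*c + 98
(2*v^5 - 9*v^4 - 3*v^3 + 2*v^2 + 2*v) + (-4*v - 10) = 2*v^5 - 9*v^4 - 3*v^3 + 2*v^2 - 2*v - 10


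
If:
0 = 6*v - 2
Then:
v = 1/3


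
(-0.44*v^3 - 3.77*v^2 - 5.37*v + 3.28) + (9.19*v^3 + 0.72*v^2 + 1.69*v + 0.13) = 8.75*v^3 - 3.05*v^2 - 3.68*v + 3.41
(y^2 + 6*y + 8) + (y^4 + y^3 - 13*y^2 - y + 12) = y^4 + y^3 - 12*y^2 + 5*y + 20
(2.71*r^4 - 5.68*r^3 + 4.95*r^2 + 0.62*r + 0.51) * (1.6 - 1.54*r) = -4.1734*r^5 + 13.0832*r^4 - 16.711*r^3 + 6.9652*r^2 + 0.2066*r + 0.816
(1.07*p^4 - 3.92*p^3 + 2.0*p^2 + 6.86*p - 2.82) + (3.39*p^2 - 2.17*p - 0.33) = 1.07*p^4 - 3.92*p^3 + 5.39*p^2 + 4.69*p - 3.15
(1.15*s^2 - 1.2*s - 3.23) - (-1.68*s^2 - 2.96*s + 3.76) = 2.83*s^2 + 1.76*s - 6.99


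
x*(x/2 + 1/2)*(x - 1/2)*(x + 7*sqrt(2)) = x^4/2 + x^3/4 + 7*sqrt(2)*x^3/2 - x^2/4 + 7*sqrt(2)*x^2/4 - 7*sqrt(2)*x/4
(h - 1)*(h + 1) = h^2 - 1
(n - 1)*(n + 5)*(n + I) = n^3 + 4*n^2 + I*n^2 - 5*n + 4*I*n - 5*I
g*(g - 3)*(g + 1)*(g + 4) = g^4 + 2*g^3 - 11*g^2 - 12*g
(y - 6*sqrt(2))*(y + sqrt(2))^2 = y^3 - 4*sqrt(2)*y^2 - 22*y - 12*sqrt(2)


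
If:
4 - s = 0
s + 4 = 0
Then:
No Solution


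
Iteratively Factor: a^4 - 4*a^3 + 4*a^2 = (a - 2)*(a^3 - 2*a^2) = a*(a - 2)*(a^2 - 2*a) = a^2*(a - 2)*(a - 2)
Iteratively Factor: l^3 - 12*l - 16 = (l - 4)*(l^2 + 4*l + 4) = (l - 4)*(l + 2)*(l + 2)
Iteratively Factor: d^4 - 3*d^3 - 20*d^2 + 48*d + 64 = (d + 1)*(d^3 - 4*d^2 - 16*d + 64) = (d - 4)*(d + 1)*(d^2 - 16) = (d - 4)*(d + 1)*(d + 4)*(d - 4)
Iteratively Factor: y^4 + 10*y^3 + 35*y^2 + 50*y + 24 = (y + 1)*(y^3 + 9*y^2 + 26*y + 24) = (y + 1)*(y + 2)*(y^2 + 7*y + 12) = (y + 1)*(y + 2)*(y + 4)*(y + 3)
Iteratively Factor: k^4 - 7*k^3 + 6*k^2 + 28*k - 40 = (k - 5)*(k^3 - 2*k^2 - 4*k + 8) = (k - 5)*(k + 2)*(k^2 - 4*k + 4) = (k - 5)*(k - 2)*(k + 2)*(k - 2)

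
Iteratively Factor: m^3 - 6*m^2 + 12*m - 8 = (m - 2)*(m^2 - 4*m + 4) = (m - 2)^2*(m - 2)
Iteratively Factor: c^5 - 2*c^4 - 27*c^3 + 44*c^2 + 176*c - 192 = (c + 4)*(c^4 - 6*c^3 - 3*c^2 + 56*c - 48) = (c + 3)*(c + 4)*(c^3 - 9*c^2 + 24*c - 16) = (c - 4)*(c + 3)*(c + 4)*(c^2 - 5*c + 4) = (c - 4)*(c - 1)*(c + 3)*(c + 4)*(c - 4)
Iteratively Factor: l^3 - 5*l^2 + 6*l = (l - 3)*(l^2 - 2*l) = (l - 3)*(l - 2)*(l)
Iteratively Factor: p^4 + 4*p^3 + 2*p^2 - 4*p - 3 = (p + 3)*(p^3 + p^2 - p - 1) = (p - 1)*(p + 3)*(p^2 + 2*p + 1) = (p - 1)*(p + 1)*(p + 3)*(p + 1)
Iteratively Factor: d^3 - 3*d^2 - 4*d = (d + 1)*(d^2 - 4*d) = d*(d + 1)*(d - 4)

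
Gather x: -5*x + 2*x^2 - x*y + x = 2*x^2 + x*(-y - 4)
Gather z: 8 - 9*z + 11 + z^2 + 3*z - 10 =z^2 - 6*z + 9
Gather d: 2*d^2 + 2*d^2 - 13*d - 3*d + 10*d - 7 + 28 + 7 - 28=4*d^2 - 6*d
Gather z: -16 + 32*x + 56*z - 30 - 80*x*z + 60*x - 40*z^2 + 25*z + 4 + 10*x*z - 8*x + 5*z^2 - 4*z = 84*x - 35*z^2 + z*(77 - 70*x) - 42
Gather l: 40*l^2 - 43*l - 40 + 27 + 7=40*l^2 - 43*l - 6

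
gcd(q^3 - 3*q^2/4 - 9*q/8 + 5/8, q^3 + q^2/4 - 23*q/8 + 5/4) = q^2 - 7*q/4 + 5/8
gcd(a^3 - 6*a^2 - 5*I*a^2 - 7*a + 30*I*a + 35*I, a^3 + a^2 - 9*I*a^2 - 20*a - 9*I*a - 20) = a^2 + a*(1 - 5*I) - 5*I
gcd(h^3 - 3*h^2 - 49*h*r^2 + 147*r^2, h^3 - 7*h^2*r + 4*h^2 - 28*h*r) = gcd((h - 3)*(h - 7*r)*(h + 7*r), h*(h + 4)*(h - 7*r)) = -h + 7*r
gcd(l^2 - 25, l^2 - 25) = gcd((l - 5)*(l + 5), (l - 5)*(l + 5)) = l^2 - 25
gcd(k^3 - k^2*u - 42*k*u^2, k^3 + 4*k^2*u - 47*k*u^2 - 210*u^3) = -k^2 + k*u + 42*u^2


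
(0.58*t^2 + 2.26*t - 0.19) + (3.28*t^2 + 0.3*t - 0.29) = 3.86*t^2 + 2.56*t - 0.48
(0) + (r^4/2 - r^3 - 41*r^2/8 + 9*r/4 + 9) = r^4/2 - r^3 - 41*r^2/8 + 9*r/4 + 9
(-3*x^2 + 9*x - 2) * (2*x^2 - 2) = -6*x^4 + 18*x^3 + 2*x^2 - 18*x + 4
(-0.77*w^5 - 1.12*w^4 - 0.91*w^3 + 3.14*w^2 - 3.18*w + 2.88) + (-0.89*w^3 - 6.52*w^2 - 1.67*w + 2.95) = -0.77*w^5 - 1.12*w^4 - 1.8*w^3 - 3.38*w^2 - 4.85*w + 5.83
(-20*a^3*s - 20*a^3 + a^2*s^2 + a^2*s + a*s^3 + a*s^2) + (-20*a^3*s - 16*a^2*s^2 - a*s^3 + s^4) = -40*a^3*s - 20*a^3 - 15*a^2*s^2 + a^2*s + a*s^2 + s^4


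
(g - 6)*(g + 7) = g^2 + g - 42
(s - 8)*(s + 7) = s^2 - s - 56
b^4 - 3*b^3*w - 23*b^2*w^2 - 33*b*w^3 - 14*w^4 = (b - 7*w)*(b + w)^2*(b + 2*w)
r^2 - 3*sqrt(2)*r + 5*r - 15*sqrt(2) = (r + 5)*(r - 3*sqrt(2))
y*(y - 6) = y^2 - 6*y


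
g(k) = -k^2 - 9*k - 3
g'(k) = -2*k - 9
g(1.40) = -17.56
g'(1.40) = -11.80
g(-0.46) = 0.93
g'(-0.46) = -8.08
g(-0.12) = -1.93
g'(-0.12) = -8.76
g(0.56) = -8.35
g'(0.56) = -10.12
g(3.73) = -50.48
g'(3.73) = -16.46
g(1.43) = -17.91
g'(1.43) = -11.86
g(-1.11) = 5.76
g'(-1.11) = -6.78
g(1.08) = -13.89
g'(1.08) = -11.16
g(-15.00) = -93.00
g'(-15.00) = 21.00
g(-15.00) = -93.00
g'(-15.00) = 21.00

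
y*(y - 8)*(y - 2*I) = y^3 - 8*y^2 - 2*I*y^2 + 16*I*y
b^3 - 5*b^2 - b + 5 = (b - 5)*(b - 1)*(b + 1)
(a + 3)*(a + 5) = a^2 + 8*a + 15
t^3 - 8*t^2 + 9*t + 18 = (t - 6)*(t - 3)*(t + 1)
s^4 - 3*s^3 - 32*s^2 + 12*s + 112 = (s - 7)*(s - 2)*(s + 2)*(s + 4)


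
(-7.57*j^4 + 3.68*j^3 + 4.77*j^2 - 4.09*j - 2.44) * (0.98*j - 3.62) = -7.4186*j^5 + 31.0098*j^4 - 8.647*j^3 - 21.2756*j^2 + 12.4146*j + 8.8328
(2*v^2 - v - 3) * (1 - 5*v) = -10*v^3 + 7*v^2 + 14*v - 3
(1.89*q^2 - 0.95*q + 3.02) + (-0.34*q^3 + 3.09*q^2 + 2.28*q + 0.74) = -0.34*q^3 + 4.98*q^2 + 1.33*q + 3.76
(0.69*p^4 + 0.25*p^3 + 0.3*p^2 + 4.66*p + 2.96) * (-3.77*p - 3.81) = -2.6013*p^5 - 3.5714*p^4 - 2.0835*p^3 - 18.7112*p^2 - 28.9138*p - 11.2776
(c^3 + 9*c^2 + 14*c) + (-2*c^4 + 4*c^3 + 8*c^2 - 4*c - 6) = -2*c^4 + 5*c^3 + 17*c^2 + 10*c - 6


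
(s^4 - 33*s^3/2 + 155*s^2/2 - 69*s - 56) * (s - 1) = s^5 - 35*s^4/2 + 94*s^3 - 293*s^2/2 + 13*s + 56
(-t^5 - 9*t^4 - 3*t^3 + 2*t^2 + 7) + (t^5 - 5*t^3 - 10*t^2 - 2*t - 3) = -9*t^4 - 8*t^3 - 8*t^2 - 2*t + 4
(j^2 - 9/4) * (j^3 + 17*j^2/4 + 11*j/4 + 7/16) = j^5 + 17*j^4/4 + j^3/2 - 73*j^2/8 - 99*j/16 - 63/64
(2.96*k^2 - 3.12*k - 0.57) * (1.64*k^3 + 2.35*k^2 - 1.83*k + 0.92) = 4.8544*k^5 + 1.8392*k^4 - 13.6836*k^3 + 7.0933*k^2 - 1.8273*k - 0.5244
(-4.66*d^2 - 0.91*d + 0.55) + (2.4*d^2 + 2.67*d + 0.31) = -2.26*d^2 + 1.76*d + 0.86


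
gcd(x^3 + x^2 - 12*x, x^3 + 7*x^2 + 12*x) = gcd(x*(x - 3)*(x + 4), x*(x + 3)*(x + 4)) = x^2 + 4*x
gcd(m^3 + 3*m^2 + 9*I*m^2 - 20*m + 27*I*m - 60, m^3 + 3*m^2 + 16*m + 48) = m^2 + m*(3 + 4*I) + 12*I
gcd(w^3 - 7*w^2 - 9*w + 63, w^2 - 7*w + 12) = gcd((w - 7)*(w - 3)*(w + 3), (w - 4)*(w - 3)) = w - 3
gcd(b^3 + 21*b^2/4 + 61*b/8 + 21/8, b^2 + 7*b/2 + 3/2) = b^2 + 7*b/2 + 3/2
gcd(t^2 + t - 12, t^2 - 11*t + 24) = t - 3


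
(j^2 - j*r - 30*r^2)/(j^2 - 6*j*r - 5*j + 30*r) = (j + 5*r)/(j - 5)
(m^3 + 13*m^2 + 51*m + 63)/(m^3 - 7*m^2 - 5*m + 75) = (m^2 + 10*m + 21)/(m^2 - 10*m + 25)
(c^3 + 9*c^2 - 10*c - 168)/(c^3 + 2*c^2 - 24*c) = (c + 7)/c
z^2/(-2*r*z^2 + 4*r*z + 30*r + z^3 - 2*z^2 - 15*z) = z^2/(-2*r*z^2 + 4*r*z + 30*r + z^3 - 2*z^2 - 15*z)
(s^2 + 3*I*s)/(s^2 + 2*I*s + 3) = s/(s - I)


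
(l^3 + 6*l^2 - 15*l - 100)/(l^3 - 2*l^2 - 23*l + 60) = (l + 5)/(l - 3)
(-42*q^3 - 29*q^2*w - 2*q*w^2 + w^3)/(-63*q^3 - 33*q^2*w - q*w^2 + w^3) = (2*q + w)/(3*q + w)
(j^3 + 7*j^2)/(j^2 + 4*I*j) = j*(j + 7)/(j + 4*I)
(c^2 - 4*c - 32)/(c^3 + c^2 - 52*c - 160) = 1/(c + 5)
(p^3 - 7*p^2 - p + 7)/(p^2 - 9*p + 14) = (p^2 - 1)/(p - 2)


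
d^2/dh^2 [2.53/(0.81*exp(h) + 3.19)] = (1.659933*exp(h) - 6.537267)*exp(h)/(0.81*exp(h) + 3.19)^3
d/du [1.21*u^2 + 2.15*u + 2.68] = 2.42*u + 2.15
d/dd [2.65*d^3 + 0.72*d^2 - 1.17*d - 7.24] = 7.95*d^2 + 1.44*d - 1.17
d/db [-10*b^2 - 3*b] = -20*b - 3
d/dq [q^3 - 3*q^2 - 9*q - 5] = 3*q^2 - 6*q - 9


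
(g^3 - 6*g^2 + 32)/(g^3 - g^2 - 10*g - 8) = (g - 4)/(g + 1)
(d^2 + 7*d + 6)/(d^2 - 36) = (d + 1)/(d - 6)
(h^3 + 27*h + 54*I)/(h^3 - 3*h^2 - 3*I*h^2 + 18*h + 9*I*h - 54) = (h + 3*I)/(h - 3)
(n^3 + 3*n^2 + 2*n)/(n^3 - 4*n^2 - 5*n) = (n + 2)/(n - 5)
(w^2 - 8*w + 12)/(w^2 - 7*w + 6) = (w - 2)/(w - 1)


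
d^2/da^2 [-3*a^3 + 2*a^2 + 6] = 4 - 18*a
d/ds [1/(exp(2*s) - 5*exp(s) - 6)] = (5 - 2*exp(s))*exp(s)/(-exp(2*s) + 5*exp(s) + 6)^2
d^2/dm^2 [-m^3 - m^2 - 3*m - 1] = -6*m - 2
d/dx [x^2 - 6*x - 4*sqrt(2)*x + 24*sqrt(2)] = 2*x - 6 - 4*sqrt(2)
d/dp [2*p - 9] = 2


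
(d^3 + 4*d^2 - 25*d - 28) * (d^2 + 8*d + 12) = d^5 + 12*d^4 + 19*d^3 - 180*d^2 - 524*d - 336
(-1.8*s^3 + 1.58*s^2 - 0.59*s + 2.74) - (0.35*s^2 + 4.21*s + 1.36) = -1.8*s^3 + 1.23*s^2 - 4.8*s + 1.38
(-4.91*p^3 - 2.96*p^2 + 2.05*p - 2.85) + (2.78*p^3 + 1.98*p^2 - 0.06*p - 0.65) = -2.13*p^3 - 0.98*p^2 + 1.99*p - 3.5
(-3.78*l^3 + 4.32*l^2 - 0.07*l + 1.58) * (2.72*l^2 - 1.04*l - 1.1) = -10.2816*l^5 + 15.6816*l^4 - 0.5252*l^3 - 0.381600000000001*l^2 - 1.5662*l - 1.738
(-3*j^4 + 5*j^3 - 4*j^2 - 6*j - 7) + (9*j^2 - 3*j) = -3*j^4 + 5*j^3 + 5*j^2 - 9*j - 7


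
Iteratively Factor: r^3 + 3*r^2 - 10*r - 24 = (r - 3)*(r^2 + 6*r + 8) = (r - 3)*(r + 2)*(r + 4)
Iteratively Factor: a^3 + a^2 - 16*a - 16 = (a - 4)*(a^2 + 5*a + 4) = (a - 4)*(a + 4)*(a + 1)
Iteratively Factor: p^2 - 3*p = (p - 3)*(p)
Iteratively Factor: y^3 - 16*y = (y)*(y^2 - 16) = y*(y - 4)*(y + 4)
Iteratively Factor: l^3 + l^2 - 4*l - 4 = (l + 1)*(l^2 - 4) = (l + 1)*(l + 2)*(l - 2)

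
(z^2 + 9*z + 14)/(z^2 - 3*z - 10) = (z + 7)/(z - 5)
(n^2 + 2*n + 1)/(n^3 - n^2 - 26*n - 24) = (n + 1)/(n^2 - 2*n - 24)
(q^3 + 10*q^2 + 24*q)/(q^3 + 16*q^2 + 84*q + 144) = q/(q + 6)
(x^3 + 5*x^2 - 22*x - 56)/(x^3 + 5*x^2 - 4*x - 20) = (x^2 + 3*x - 28)/(x^2 + 3*x - 10)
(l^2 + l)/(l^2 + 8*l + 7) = l/(l + 7)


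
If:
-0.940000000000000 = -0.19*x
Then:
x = 4.95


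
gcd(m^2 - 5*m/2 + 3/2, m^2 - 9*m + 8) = m - 1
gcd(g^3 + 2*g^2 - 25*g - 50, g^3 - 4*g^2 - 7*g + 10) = g^2 - 3*g - 10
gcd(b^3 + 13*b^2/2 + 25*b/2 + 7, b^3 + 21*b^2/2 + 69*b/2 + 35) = b^2 + 11*b/2 + 7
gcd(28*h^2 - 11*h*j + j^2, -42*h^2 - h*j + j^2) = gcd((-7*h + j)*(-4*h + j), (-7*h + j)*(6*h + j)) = 7*h - j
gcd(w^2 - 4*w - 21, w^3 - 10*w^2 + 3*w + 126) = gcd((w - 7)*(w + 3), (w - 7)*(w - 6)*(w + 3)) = w^2 - 4*w - 21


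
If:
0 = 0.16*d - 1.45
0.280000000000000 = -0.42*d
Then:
No Solution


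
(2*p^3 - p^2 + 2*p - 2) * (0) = 0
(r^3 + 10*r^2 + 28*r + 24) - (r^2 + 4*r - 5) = r^3 + 9*r^2 + 24*r + 29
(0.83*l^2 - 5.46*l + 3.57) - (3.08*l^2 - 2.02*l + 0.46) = -2.25*l^2 - 3.44*l + 3.11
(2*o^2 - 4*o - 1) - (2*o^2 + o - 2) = 1 - 5*o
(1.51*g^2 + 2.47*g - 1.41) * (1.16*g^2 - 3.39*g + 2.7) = 1.7516*g^4 - 2.2537*g^3 - 5.9319*g^2 + 11.4489*g - 3.807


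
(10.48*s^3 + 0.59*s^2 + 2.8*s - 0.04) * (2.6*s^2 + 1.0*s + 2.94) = 27.248*s^5 + 12.014*s^4 + 38.6812*s^3 + 4.4306*s^2 + 8.192*s - 0.1176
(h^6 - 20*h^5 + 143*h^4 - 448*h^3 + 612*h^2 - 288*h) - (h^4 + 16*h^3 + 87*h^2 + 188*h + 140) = h^6 - 20*h^5 + 142*h^4 - 464*h^3 + 525*h^2 - 476*h - 140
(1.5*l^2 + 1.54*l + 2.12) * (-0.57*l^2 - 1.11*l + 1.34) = -0.855*l^4 - 2.5428*l^3 - 0.9078*l^2 - 0.2896*l + 2.8408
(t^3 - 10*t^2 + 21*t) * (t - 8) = t^4 - 18*t^3 + 101*t^2 - 168*t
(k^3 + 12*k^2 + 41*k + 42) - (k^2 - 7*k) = k^3 + 11*k^2 + 48*k + 42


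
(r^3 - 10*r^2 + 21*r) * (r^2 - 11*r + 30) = r^5 - 21*r^4 + 161*r^3 - 531*r^2 + 630*r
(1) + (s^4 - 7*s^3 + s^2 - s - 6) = s^4 - 7*s^3 + s^2 - s - 5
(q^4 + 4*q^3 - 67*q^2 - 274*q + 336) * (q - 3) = q^5 + q^4 - 79*q^3 - 73*q^2 + 1158*q - 1008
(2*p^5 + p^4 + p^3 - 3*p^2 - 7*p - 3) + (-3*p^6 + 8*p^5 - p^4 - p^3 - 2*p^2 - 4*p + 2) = -3*p^6 + 10*p^5 - 5*p^2 - 11*p - 1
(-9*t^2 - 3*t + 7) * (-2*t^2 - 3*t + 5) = 18*t^4 + 33*t^3 - 50*t^2 - 36*t + 35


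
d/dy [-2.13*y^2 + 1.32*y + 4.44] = 1.32 - 4.26*y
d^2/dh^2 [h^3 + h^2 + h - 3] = 6*h + 2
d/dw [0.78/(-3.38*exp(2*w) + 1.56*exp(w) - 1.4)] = (5.2728*exp(w) - 1.2168)*exp(w)/(3.38*exp(2*w) - 1.56*exp(w) + 1.4)^2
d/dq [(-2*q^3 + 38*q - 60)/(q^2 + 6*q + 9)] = 2*(-q^3 - 9*q^2 - 19*q + 117)/(q^3 + 9*q^2 + 27*q + 27)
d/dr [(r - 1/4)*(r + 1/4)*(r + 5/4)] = 3*r^2 + 5*r/2 - 1/16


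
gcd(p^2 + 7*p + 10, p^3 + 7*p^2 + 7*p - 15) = p + 5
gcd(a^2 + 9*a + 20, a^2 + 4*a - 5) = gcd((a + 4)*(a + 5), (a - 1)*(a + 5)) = a + 5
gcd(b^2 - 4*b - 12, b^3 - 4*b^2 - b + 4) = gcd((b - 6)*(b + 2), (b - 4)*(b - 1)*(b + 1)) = 1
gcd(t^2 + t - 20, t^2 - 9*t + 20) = t - 4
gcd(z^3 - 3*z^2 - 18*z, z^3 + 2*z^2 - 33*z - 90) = z^2 - 3*z - 18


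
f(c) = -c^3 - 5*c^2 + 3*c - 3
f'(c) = -3*c^2 - 10*c + 3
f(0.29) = -2.57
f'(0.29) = -0.15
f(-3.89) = -31.47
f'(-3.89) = -3.50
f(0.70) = -3.69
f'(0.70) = -5.47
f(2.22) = -31.92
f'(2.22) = -33.99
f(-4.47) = -27.00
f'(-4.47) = -12.24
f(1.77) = -18.90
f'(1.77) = -24.10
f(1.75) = -18.42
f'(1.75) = -23.69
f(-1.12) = -11.23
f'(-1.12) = 10.44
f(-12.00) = 969.00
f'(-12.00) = -309.00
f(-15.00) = 2202.00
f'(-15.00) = -522.00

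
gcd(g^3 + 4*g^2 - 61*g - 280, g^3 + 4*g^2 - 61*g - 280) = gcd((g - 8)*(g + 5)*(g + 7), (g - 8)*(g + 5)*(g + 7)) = g^3 + 4*g^2 - 61*g - 280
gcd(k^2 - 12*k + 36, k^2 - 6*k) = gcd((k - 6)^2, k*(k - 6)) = k - 6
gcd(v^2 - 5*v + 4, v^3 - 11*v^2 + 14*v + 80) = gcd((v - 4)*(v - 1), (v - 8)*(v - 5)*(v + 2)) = 1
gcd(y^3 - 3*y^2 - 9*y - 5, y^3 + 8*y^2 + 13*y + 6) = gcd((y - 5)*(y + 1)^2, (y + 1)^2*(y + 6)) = y^2 + 2*y + 1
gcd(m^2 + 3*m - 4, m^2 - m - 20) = m + 4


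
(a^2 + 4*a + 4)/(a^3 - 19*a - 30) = (a + 2)/(a^2 - 2*a - 15)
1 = 1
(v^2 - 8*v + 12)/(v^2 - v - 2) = (v - 6)/(v + 1)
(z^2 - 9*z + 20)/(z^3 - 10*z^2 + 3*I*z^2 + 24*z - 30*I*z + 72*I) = (z - 5)/(z^2 + 3*z*(-2 + I) - 18*I)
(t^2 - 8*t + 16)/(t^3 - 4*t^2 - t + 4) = (t - 4)/(t^2 - 1)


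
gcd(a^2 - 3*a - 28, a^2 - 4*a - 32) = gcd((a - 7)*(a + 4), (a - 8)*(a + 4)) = a + 4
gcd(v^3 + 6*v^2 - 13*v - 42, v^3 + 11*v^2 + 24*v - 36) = 1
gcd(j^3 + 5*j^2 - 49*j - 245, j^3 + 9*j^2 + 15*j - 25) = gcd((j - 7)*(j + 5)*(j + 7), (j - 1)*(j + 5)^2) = j + 5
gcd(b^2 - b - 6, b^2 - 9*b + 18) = b - 3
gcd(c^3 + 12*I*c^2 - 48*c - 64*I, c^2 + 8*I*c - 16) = c^2 + 8*I*c - 16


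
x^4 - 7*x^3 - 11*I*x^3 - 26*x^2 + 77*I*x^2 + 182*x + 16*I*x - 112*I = (x - 7)*(x - 8*I)*(x - 2*I)*(x - I)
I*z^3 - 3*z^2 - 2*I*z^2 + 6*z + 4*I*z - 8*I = (z - 2)*(z + 4*I)*(I*z + 1)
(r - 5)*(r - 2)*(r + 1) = r^3 - 6*r^2 + 3*r + 10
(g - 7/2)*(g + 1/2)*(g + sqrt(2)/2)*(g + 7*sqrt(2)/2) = g^4 - 3*g^3 + 4*sqrt(2)*g^3 - 12*sqrt(2)*g^2 + 7*g^2/4 - 21*g/2 - 7*sqrt(2)*g - 49/8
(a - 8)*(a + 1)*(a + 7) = a^3 - 57*a - 56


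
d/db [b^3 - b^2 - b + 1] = 3*b^2 - 2*b - 1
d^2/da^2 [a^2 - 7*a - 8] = 2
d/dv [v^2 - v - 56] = 2*v - 1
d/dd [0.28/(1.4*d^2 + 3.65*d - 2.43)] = (-0.784*d - 1.022)/(1.4*d^2 + 3.65*d - 2.43)^2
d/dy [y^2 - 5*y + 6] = 2*y - 5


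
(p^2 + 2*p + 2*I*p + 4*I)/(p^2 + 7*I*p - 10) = (p + 2)/(p + 5*I)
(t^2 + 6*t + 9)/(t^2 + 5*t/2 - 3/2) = 2*(t + 3)/(2*t - 1)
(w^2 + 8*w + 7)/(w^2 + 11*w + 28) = (w + 1)/(w + 4)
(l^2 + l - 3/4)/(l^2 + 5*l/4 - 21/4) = (4*l^2 + 4*l - 3)/(4*l^2 + 5*l - 21)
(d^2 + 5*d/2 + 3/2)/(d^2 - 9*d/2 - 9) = (d + 1)/(d - 6)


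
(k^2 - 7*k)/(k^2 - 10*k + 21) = k/(k - 3)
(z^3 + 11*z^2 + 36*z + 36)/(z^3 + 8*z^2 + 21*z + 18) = (z + 6)/(z + 3)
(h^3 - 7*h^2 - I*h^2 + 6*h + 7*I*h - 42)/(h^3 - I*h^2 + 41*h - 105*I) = (h^2 + h*(-7 + 2*I) - 14*I)/(h^2 + 2*I*h + 35)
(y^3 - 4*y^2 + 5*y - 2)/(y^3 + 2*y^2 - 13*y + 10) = (y - 1)/(y + 5)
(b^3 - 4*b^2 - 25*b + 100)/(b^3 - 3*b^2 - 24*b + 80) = (b - 5)/(b - 4)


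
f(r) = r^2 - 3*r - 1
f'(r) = 2*r - 3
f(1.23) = -3.18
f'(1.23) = -0.54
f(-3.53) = 22.05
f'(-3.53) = -10.06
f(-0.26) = -0.15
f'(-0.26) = -3.52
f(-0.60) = 1.16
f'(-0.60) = -4.20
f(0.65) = -2.53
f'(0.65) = -1.70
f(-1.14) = 3.72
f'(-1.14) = -5.28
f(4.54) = 5.99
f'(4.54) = 6.08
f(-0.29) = -0.05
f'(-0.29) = -3.58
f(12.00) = 107.00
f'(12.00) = 21.00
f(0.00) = -1.00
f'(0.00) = -3.00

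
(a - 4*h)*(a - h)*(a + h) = a^3 - 4*a^2*h - a*h^2 + 4*h^3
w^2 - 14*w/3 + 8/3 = (w - 4)*(w - 2/3)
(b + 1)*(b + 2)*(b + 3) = b^3 + 6*b^2 + 11*b + 6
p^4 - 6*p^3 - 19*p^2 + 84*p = p*(p - 7)*(p - 3)*(p + 4)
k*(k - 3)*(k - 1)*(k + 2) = k^4 - 2*k^3 - 5*k^2 + 6*k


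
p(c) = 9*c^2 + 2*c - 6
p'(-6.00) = -106.00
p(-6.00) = 306.00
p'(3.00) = 56.00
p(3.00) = 81.00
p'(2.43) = 45.74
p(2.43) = 52.00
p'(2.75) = 51.50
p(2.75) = 67.56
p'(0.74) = 15.32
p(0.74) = 0.41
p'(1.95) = 37.10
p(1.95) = 32.12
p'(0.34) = 8.12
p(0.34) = -4.28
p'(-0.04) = 1.28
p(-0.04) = -6.07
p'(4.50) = 83.00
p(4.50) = 185.25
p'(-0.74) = -11.32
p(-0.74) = -2.55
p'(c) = 18*c + 2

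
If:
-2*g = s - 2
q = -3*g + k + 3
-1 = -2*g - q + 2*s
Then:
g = 1 - s/2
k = 3*s/2 - 1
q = 3*s - 1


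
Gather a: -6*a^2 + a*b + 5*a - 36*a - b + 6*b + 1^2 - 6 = -6*a^2 + a*(b - 31) + 5*b - 5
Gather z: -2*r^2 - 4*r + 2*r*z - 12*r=-2*r^2 + 2*r*z - 16*r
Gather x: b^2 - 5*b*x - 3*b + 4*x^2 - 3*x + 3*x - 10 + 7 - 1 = b^2 - 5*b*x - 3*b + 4*x^2 - 4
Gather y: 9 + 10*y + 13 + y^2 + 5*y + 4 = y^2 + 15*y + 26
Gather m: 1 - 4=-3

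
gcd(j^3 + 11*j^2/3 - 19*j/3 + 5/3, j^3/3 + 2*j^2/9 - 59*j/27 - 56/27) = 1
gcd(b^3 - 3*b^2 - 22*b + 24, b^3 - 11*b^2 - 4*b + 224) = b + 4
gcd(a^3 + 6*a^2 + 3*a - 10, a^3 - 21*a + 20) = a^2 + 4*a - 5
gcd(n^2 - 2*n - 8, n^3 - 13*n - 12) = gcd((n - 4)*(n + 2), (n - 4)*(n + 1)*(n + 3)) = n - 4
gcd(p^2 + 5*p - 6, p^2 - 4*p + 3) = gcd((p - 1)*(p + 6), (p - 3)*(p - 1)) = p - 1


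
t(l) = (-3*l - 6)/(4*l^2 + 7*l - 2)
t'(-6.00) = 0.02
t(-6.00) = 0.12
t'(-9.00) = 0.01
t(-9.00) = 0.08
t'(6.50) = 0.02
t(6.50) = -0.12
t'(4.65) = 0.04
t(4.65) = -0.17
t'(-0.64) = 0.95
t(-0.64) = 0.84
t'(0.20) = 300.00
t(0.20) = 15.00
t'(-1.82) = 0.18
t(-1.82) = 0.36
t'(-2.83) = 0.08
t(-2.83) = 0.24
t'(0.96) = 1.49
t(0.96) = -1.06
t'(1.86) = 0.29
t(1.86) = -0.47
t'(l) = (-8*l - 7)*(-3*l - 6)/(4*l^2 + 7*l - 2)^2 - 3/(4*l^2 + 7*l - 2)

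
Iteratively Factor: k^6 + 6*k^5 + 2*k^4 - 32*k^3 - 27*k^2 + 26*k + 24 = (k - 1)*(k^5 + 7*k^4 + 9*k^3 - 23*k^2 - 50*k - 24) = (k - 1)*(k + 1)*(k^4 + 6*k^3 + 3*k^2 - 26*k - 24) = (k - 1)*(k + 1)^2*(k^3 + 5*k^2 - 2*k - 24) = (k - 2)*(k - 1)*(k + 1)^2*(k^2 + 7*k + 12) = (k - 2)*(k - 1)*(k + 1)^2*(k + 4)*(k + 3)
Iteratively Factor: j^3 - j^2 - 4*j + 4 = (j - 1)*(j^2 - 4) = (j - 1)*(j + 2)*(j - 2)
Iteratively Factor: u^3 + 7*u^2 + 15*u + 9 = (u + 1)*(u^2 + 6*u + 9) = (u + 1)*(u + 3)*(u + 3)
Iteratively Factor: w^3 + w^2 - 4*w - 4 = (w + 1)*(w^2 - 4) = (w + 1)*(w + 2)*(w - 2)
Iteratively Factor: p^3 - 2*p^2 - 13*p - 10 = (p - 5)*(p^2 + 3*p + 2) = (p - 5)*(p + 1)*(p + 2)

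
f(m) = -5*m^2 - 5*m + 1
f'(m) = -10*m - 5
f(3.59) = -81.39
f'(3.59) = -40.90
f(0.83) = -6.59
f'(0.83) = -13.30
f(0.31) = -1.03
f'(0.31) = -8.10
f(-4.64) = -83.45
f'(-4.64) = 41.40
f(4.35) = -115.36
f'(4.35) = -48.50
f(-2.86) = -25.60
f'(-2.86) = 23.60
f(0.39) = -1.71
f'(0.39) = -8.90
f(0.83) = -6.59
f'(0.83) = -13.30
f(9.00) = -449.00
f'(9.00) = -95.00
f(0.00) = 1.00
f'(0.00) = -5.00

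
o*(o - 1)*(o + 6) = o^3 + 5*o^2 - 6*o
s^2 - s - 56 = (s - 8)*(s + 7)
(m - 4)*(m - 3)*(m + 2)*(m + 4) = m^4 - m^3 - 22*m^2 + 16*m + 96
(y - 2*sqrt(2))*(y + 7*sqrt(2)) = y^2 + 5*sqrt(2)*y - 28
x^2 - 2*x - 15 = (x - 5)*(x + 3)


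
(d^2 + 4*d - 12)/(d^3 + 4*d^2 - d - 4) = (d^2 + 4*d - 12)/(d^3 + 4*d^2 - d - 4)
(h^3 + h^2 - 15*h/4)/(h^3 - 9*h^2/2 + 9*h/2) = (h + 5/2)/(h - 3)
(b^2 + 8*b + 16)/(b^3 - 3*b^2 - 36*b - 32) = (b + 4)/(b^2 - 7*b - 8)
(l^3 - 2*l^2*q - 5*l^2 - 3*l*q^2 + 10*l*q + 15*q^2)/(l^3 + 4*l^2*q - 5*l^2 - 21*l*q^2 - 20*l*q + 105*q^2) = (l + q)/(l + 7*q)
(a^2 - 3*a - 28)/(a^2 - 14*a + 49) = (a + 4)/(a - 7)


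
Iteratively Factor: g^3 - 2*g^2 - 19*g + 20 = (g + 4)*(g^2 - 6*g + 5) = (g - 1)*(g + 4)*(g - 5)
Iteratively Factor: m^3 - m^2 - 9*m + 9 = (m + 3)*(m^2 - 4*m + 3) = (m - 3)*(m + 3)*(m - 1)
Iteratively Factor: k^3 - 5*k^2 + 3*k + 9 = (k - 3)*(k^2 - 2*k - 3) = (k - 3)^2*(k + 1)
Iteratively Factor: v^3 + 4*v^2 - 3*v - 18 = (v + 3)*(v^2 + v - 6) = (v - 2)*(v + 3)*(v + 3)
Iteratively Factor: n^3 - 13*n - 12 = (n + 3)*(n^2 - 3*n - 4) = (n + 1)*(n + 3)*(n - 4)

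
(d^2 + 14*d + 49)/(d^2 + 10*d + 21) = (d + 7)/(d + 3)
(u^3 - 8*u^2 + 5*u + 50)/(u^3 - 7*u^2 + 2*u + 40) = (u - 5)/(u - 4)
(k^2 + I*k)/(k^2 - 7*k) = (k + I)/(k - 7)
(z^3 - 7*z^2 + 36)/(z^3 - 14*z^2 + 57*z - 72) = (z^2 - 4*z - 12)/(z^2 - 11*z + 24)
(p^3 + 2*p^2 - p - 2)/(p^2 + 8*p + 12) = (p^2 - 1)/(p + 6)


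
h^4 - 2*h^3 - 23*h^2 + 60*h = h*(h - 4)*(h - 3)*(h + 5)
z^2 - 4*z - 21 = (z - 7)*(z + 3)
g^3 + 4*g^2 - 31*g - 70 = (g - 5)*(g + 2)*(g + 7)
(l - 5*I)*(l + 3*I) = l^2 - 2*I*l + 15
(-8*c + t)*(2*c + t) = -16*c^2 - 6*c*t + t^2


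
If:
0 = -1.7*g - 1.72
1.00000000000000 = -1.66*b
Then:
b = -0.60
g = -1.01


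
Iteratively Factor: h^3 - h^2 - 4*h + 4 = (h - 2)*(h^2 + h - 2) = (h - 2)*(h + 2)*(h - 1)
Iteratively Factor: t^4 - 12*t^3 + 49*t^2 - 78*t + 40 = (t - 5)*(t^3 - 7*t^2 + 14*t - 8) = (t - 5)*(t - 4)*(t^2 - 3*t + 2) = (t - 5)*(t - 4)*(t - 1)*(t - 2)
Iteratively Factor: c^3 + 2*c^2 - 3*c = (c)*(c^2 + 2*c - 3) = c*(c - 1)*(c + 3)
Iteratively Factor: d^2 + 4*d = (d)*(d + 4)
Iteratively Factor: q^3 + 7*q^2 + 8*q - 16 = (q + 4)*(q^2 + 3*q - 4) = (q - 1)*(q + 4)*(q + 4)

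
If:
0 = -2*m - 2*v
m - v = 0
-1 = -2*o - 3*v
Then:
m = 0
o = 1/2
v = 0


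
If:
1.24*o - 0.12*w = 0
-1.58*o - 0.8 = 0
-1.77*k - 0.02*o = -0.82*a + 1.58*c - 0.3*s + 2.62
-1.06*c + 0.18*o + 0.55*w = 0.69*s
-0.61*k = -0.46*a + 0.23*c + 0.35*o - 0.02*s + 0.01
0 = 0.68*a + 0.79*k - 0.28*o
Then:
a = -0.95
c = -2.84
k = 0.63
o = -0.51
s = 0.06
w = -5.23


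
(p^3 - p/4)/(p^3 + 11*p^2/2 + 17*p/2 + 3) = p*(2*p - 1)/(2*(p^2 + 5*p + 6))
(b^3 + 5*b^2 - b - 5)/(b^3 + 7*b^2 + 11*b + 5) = (b - 1)/(b + 1)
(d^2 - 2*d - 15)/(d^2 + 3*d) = (d - 5)/d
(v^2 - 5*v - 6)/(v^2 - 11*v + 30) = (v + 1)/(v - 5)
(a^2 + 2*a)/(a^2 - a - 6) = a/(a - 3)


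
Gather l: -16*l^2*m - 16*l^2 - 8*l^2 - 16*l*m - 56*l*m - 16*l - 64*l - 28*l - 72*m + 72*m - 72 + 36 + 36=l^2*(-16*m - 24) + l*(-72*m - 108)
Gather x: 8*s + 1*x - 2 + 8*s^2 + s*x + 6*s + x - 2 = 8*s^2 + 14*s + x*(s + 2) - 4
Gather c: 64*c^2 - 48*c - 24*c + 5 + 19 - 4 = 64*c^2 - 72*c + 20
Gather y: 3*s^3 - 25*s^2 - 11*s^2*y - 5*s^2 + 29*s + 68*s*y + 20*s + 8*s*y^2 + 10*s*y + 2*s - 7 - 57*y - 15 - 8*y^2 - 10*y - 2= 3*s^3 - 30*s^2 + 51*s + y^2*(8*s - 8) + y*(-11*s^2 + 78*s - 67) - 24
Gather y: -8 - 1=-9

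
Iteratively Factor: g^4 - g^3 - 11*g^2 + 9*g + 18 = (g + 3)*(g^3 - 4*g^2 + g + 6) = (g - 3)*(g + 3)*(g^2 - g - 2) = (g - 3)*(g - 2)*(g + 3)*(g + 1)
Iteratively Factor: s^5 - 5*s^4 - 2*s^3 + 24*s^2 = (s - 4)*(s^4 - s^3 - 6*s^2) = s*(s - 4)*(s^3 - s^2 - 6*s) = s*(s - 4)*(s + 2)*(s^2 - 3*s) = s^2*(s - 4)*(s + 2)*(s - 3)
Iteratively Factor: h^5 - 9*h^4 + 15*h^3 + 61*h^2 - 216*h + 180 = (h - 2)*(h^4 - 7*h^3 + h^2 + 63*h - 90) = (h - 3)*(h - 2)*(h^3 - 4*h^2 - 11*h + 30) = (h - 5)*(h - 3)*(h - 2)*(h^2 + h - 6) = (h - 5)*(h - 3)*(h - 2)*(h + 3)*(h - 2)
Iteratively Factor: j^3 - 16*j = (j + 4)*(j^2 - 4*j) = (j - 4)*(j + 4)*(j)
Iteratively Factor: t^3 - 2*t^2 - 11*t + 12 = (t + 3)*(t^2 - 5*t + 4) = (t - 4)*(t + 3)*(t - 1)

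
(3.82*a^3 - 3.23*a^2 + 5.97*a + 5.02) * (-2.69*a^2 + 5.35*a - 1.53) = -10.2758*a^5 + 29.1257*a^4 - 39.1844*a^3 + 23.3776*a^2 + 17.7229*a - 7.6806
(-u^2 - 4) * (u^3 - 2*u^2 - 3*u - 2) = -u^5 + 2*u^4 - u^3 + 10*u^2 + 12*u + 8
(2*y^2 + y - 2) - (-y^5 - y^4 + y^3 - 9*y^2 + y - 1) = y^5 + y^4 - y^3 + 11*y^2 - 1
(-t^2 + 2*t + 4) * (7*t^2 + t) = -7*t^4 + 13*t^3 + 30*t^2 + 4*t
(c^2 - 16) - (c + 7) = c^2 - c - 23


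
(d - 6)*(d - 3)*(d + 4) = d^3 - 5*d^2 - 18*d + 72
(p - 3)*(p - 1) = p^2 - 4*p + 3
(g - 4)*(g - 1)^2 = g^3 - 6*g^2 + 9*g - 4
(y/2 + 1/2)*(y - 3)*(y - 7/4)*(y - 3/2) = y^4/2 - 21*y^3/8 + 49*y^2/16 + 9*y/4 - 63/16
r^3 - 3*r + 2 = (r - 1)^2*(r + 2)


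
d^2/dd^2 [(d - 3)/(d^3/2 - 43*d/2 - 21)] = 4*((3 - d)*(3*d^2 - 43)^2 + (-3*d^2 - 3*d*(d - 3) + 43)*(-d^3 + 43*d + 42))/(-d^3 + 43*d + 42)^3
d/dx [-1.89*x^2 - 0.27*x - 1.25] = -3.78*x - 0.27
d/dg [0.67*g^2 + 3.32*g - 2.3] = 1.34*g + 3.32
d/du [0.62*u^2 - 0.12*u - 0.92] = 1.24*u - 0.12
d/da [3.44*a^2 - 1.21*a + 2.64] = 6.88*a - 1.21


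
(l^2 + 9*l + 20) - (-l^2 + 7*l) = 2*l^2 + 2*l + 20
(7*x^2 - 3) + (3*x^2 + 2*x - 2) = 10*x^2 + 2*x - 5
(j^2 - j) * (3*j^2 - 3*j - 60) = 3*j^4 - 6*j^3 - 57*j^2 + 60*j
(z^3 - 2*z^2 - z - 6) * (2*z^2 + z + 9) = 2*z^5 - 3*z^4 + 5*z^3 - 31*z^2 - 15*z - 54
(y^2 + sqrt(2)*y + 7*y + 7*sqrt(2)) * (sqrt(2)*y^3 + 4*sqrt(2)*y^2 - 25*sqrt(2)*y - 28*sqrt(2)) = sqrt(2)*y^5 + 2*y^4 + 11*sqrt(2)*y^4 + 3*sqrt(2)*y^3 + 22*y^3 - 203*sqrt(2)*y^2 + 6*y^2 - 406*y - 196*sqrt(2)*y - 392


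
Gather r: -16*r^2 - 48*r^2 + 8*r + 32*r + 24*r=-64*r^2 + 64*r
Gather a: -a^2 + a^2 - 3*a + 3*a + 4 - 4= 0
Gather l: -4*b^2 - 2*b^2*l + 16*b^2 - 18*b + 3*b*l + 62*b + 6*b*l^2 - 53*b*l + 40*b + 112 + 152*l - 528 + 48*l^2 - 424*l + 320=12*b^2 + 84*b + l^2*(6*b + 48) + l*(-2*b^2 - 50*b - 272) - 96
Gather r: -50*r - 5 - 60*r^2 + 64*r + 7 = -60*r^2 + 14*r + 2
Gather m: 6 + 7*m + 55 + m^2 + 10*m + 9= m^2 + 17*m + 70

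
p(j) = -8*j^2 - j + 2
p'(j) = -16*j - 1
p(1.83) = -26.62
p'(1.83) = -30.28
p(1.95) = -30.37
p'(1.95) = -32.20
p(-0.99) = -4.85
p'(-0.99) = 14.84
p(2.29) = -42.24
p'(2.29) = -37.64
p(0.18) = 1.56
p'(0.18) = -3.88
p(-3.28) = -80.79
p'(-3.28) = 51.48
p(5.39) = -235.81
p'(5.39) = -87.24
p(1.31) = -13.04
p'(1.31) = -21.96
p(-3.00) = -67.00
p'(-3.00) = 47.00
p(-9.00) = -637.00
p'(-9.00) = 143.00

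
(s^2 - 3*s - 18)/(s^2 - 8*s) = (s^2 - 3*s - 18)/(s*(s - 8))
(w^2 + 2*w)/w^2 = (w + 2)/w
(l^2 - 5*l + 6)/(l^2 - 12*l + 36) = (l^2 - 5*l + 6)/(l^2 - 12*l + 36)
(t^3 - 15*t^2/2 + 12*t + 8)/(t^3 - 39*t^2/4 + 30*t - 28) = 2*(2*t + 1)/(4*t - 7)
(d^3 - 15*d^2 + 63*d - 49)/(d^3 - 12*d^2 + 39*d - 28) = (d - 7)/(d - 4)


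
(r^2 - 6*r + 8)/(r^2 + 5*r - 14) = (r - 4)/(r + 7)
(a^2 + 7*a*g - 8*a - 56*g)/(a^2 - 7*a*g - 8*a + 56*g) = (a + 7*g)/(a - 7*g)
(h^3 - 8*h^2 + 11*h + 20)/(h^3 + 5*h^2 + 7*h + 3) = (h^2 - 9*h + 20)/(h^2 + 4*h + 3)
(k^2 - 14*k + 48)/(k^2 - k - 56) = (k - 6)/(k + 7)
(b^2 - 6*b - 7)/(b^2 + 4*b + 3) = (b - 7)/(b + 3)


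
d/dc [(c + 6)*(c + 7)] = 2*c + 13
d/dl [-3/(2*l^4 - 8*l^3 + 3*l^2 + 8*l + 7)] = 6*(4*l^3 - 12*l^2 + 3*l + 4)/(2*l^4 - 8*l^3 + 3*l^2 + 8*l + 7)^2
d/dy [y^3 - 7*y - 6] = 3*y^2 - 7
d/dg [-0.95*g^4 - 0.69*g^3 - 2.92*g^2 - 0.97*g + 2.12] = -3.8*g^3 - 2.07*g^2 - 5.84*g - 0.97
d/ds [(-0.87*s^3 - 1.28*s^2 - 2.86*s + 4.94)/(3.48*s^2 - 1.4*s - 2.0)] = (-3.0276*s^4 + 2.436*s^3 + 16.9648*s^2 - 29.2624*s + 12.636)/(12.1104*s^4 - 9.744*s^3 - 11.96*s^2 + 5.6*s + 4.0)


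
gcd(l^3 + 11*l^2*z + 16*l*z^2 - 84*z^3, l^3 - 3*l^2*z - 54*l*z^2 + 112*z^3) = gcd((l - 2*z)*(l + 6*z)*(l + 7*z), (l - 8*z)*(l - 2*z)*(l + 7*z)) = -l^2 - 5*l*z + 14*z^2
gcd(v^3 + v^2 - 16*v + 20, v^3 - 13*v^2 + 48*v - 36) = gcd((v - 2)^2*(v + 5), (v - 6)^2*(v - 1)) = 1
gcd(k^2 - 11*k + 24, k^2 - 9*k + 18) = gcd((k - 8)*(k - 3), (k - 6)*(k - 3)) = k - 3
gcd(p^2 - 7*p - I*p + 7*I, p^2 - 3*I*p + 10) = 1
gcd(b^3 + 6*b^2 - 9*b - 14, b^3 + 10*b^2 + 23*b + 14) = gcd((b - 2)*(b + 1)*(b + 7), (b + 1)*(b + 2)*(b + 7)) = b^2 + 8*b + 7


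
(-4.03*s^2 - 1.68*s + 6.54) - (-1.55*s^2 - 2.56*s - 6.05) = -2.48*s^2 + 0.88*s + 12.59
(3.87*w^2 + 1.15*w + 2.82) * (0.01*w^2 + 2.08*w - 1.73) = 0.0387*w^4 + 8.0611*w^3 - 4.2749*w^2 + 3.8761*w - 4.8786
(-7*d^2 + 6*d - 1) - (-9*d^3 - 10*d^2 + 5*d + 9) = 9*d^3 + 3*d^2 + d - 10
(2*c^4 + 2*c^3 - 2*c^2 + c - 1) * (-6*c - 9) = -12*c^5 - 30*c^4 - 6*c^3 + 12*c^2 - 3*c + 9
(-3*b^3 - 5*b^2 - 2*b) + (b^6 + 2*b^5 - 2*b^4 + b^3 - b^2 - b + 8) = b^6 + 2*b^5 - 2*b^4 - 2*b^3 - 6*b^2 - 3*b + 8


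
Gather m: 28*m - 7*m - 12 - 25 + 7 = 21*m - 30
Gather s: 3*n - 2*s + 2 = 3*n - 2*s + 2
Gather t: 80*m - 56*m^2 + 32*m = -56*m^2 + 112*m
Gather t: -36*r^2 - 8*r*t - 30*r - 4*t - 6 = -36*r^2 - 30*r + t*(-8*r - 4) - 6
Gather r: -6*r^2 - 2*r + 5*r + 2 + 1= -6*r^2 + 3*r + 3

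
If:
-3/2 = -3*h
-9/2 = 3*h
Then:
No Solution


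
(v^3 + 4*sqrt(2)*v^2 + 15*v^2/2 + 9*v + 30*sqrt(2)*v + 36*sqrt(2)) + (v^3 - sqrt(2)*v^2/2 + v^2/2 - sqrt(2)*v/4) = 2*v^3 + 7*sqrt(2)*v^2/2 + 8*v^2 + 9*v + 119*sqrt(2)*v/4 + 36*sqrt(2)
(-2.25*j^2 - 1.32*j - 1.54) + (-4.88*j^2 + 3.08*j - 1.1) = -7.13*j^2 + 1.76*j - 2.64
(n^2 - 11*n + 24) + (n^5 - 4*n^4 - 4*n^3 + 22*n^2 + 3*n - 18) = n^5 - 4*n^4 - 4*n^3 + 23*n^2 - 8*n + 6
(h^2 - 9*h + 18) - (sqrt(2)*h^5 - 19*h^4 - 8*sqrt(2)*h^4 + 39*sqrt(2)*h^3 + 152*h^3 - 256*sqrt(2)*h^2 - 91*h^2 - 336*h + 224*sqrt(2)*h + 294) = -sqrt(2)*h^5 + 8*sqrt(2)*h^4 + 19*h^4 - 152*h^3 - 39*sqrt(2)*h^3 + 92*h^2 + 256*sqrt(2)*h^2 - 224*sqrt(2)*h + 327*h - 276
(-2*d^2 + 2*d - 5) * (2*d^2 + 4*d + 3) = -4*d^4 - 4*d^3 - 8*d^2 - 14*d - 15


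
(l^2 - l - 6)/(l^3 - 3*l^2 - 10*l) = (l - 3)/(l*(l - 5))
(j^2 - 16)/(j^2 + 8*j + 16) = (j - 4)/(j + 4)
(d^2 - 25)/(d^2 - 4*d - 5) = (d + 5)/(d + 1)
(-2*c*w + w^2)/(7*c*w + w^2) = (-2*c + w)/(7*c + w)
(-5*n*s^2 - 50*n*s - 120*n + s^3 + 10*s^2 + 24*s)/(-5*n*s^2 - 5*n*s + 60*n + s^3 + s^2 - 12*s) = (s + 6)/(s - 3)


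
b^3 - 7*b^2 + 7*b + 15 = (b - 5)*(b - 3)*(b + 1)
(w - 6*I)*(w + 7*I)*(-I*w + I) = -I*w^3 + w^2 + I*w^2 - w - 42*I*w + 42*I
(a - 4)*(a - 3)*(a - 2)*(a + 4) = a^4 - 5*a^3 - 10*a^2 + 80*a - 96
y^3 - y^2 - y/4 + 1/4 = (y - 1)*(y - 1/2)*(y + 1/2)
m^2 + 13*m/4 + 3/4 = (m + 1/4)*(m + 3)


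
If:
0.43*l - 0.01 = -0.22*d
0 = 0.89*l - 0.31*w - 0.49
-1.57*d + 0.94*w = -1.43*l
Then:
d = -0.38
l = 0.22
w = -0.96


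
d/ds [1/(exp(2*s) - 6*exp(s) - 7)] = 2*(3 - exp(s))*exp(s)/(-exp(2*s) + 6*exp(s) + 7)^2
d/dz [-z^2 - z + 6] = -2*z - 1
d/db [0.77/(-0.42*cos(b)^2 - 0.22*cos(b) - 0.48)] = -(0.6468*cos(b) + 0.1694)*sin(b)/(0.42*cos(b)^2 + 0.22*cos(b) + 0.48)^2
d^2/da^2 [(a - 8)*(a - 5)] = 2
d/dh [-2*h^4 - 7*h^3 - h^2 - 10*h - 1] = -8*h^3 - 21*h^2 - 2*h - 10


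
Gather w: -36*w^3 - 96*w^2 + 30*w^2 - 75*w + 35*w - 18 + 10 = -36*w^3 - 66*w^2 - 40*w - 8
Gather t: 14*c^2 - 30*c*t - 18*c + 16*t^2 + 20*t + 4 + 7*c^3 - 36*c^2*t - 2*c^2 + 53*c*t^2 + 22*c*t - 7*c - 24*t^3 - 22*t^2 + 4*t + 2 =7*c^3 + 12*c^2 - 25*c - 24*t^3 + t^2*(53*c - 6) + t*(-36*c^2 - 8*c + 24) + 6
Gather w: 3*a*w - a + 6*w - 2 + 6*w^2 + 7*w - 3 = -a + 6*w^2 + w*(3*a + 13) - 5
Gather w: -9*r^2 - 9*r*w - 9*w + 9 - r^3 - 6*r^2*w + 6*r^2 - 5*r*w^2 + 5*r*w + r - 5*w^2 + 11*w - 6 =-r^3 - 3*r^2 + r + w^2*(-5*r - 5) + w*(-6*r^2 - 4*r + 2) + 3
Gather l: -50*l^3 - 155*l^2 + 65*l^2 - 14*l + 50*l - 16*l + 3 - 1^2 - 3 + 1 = -50*l^3 - 90*l^2 + 20*l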